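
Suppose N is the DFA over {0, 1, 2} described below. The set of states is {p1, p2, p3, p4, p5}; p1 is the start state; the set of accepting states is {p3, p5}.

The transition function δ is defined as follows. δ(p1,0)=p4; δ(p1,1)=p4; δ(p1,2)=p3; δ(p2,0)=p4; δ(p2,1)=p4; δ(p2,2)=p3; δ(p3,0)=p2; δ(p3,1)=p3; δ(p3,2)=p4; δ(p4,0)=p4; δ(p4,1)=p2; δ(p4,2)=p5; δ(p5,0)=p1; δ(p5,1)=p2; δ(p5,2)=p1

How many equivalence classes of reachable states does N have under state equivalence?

Initial partition by acceptance: {p3,p5} | {p1,p2,p4}.
Refine {p3,p5} on symbol 1: members go to different blocks, giving {p3} and {p5}.
On input 2, block {p1,p2,p4} splits into {p1,p2} and {p4}.
Stable partition: {p3} | {p1,p2} | {p5} | {p4} — 4 equivalence classes.

4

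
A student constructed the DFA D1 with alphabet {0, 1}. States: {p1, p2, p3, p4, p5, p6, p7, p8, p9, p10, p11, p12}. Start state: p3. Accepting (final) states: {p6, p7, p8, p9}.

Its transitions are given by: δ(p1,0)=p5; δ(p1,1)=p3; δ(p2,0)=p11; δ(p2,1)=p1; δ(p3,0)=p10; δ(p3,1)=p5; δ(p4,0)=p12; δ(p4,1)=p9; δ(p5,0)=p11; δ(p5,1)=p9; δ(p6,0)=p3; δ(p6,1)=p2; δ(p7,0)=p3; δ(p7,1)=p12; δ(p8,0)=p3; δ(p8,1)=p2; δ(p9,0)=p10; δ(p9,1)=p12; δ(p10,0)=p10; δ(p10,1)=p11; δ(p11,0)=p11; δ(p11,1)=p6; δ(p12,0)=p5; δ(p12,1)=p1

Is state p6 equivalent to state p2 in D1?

No

Reachable states from the start: {p1,p2,p3,p5,p6,p9,p10,p11,p12}. Unreachable: {p4,p7,p8} — drop them.
P0 = {p6,p9} | {p1,p2,p3,p5,p10,p11,p12}.
On input 1, block {p1,p2,p3,p5,p10,p11,p12} splits into {p1,p2,p3,p10,p12} and {p5,p11}.
On input 0, block {p1,p2,p3,p10,p12} splits into {p1,p2,p12} and {p3,p10}.
Split {p1,p2,p12} by δ(·,1) → {p2,p12} and {p1}.
Stable partition: {p6,p9} | {p2,p12} | {p5,p11} | {p3,p10} | {p1} — 5 equivalence classes.
p6 and p2 end up in different blocks, so they are distinguishable. For instance, the string 'ε' is accepted from only p6.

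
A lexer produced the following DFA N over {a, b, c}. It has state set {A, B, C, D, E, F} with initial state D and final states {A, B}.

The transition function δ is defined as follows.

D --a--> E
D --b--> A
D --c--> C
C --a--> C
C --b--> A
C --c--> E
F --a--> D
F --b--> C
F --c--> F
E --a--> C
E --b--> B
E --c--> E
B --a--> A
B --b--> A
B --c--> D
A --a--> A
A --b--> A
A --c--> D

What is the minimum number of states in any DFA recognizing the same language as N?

First remove the unreachable states {F}; 5 states remain.
Initial partition by acceptance: {A,B} | {C,D,E}.
Stable partition: {A,B} | {C,D,E} — 2 equivalence classes.

2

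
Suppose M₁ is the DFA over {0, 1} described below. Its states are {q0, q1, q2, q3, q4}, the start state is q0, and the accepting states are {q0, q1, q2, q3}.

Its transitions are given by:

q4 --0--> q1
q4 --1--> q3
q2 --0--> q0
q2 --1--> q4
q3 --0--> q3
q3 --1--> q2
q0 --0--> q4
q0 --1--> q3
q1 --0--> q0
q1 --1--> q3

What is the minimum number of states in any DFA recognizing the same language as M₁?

5

Every state is reachable, so we keep all 5.
Initial partition by acceptance: {q0,q1,q2,q3} | {q4}.
Refine {q0,q1,q2,q3} on symbol 0: members go to different blocks, giving {q1,q2,q3} and {q0}.
On input 0, block {q1,q2,q3} splits into {q1,q2} and {q3}.
Split {q1,q2} by δ(·,1) → {q1} and {q2}.
The partition is now stable with 5 blocks: {q1} | {q4} | {q0} | {q3} | {q2}.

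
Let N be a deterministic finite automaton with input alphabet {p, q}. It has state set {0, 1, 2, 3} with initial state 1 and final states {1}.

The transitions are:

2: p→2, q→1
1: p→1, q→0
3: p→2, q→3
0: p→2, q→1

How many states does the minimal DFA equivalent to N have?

States {3} cannot be reached from the start state, so discard them.
Initial partition by acceptance: {1} | {0,2}.
Stable partition: {1} | {0,2} — 2 equivalence classes.

2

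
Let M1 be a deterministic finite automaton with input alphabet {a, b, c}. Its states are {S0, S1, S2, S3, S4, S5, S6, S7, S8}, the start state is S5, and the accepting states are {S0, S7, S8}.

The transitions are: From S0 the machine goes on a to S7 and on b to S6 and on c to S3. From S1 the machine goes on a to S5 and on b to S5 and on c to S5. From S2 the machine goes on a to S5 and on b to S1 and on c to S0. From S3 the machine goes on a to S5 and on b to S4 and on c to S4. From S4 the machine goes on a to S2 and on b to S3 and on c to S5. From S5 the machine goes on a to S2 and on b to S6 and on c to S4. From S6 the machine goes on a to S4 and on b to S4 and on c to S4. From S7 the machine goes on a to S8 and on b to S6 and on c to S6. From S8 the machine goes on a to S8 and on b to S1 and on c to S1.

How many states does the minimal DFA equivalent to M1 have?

Start with accepting vs non-accepting: {S0,S7,S8} | {S1,S2,S3,S4,S5,S6}.
On input c, block {S1,S2,S3,S4,S5,S6} splits into {S1,S3,S4,S5,S6} and {S2}.
Split {S1,S3,S4,S5,S6} by δ(·,a) → {S1,S3,S6} and {S4,S5}.
Stable partition: {S0,S7,S8} | {S1,S3,S6} | {S2} | {S4,S5} — 4 equivalence classes.

4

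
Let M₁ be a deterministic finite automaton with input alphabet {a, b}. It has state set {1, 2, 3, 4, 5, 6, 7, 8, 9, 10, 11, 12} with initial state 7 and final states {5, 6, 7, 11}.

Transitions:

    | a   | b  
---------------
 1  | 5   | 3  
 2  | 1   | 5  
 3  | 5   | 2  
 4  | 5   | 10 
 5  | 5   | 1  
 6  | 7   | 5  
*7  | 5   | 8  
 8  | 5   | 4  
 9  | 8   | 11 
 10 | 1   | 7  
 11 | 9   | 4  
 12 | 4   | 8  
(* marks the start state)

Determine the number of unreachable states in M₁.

4

BFS from 7 reaches {1, 2, 3, 4, 5, 7, 8, 10}; the 4 state(s) 6, 9, 11, 12 are never visited.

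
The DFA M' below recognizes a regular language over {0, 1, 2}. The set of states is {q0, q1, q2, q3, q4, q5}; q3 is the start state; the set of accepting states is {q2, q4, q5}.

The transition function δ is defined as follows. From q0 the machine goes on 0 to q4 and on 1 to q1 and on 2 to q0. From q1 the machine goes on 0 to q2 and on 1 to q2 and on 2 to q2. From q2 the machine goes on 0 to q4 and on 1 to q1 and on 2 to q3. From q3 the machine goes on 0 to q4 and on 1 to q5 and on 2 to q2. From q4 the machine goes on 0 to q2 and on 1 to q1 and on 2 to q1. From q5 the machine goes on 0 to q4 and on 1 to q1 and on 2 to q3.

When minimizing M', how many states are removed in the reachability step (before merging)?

1

No path from q3 leads to q0; the other 5 states are all reachable.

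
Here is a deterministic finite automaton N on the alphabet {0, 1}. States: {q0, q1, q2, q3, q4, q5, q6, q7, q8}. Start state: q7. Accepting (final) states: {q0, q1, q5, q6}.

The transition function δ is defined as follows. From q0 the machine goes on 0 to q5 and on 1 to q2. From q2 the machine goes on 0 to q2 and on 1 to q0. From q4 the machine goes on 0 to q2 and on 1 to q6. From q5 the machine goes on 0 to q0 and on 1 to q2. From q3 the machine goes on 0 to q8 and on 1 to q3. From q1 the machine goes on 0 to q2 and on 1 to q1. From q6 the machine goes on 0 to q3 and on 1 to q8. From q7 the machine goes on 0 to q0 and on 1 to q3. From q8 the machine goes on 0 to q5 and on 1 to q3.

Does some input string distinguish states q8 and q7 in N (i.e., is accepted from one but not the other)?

No

Reachable states from the start: {q0,q2,q3,q5,q7,q8}. Unreachable: {q1,q4,q6} — drop them.
Initial partition by acceptance: {q0,q5} | {q2,q3,q7,q8}.
Split {q2,q3,q7,q8} by δ(·,0) → {q2,q3} and {q7,q8}.
Split {q2,q3} by δ(·,0) → {q2} and {q3}.
Stable partition: {q0,q5} | {q2} | {q7,q8} | {q3} — 4 equivalence classes.
q8 and q7 lie in the same block of the stable partition, so they are equivalent — no string distinguishes them.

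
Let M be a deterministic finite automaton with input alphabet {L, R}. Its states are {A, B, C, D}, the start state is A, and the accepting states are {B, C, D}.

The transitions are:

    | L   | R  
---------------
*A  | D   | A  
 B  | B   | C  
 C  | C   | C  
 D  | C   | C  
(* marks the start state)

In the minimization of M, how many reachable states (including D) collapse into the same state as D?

2

Reachable states from the start: {A,C,D}. Unreachable: {B} — drop them.
P0 = {C,D} | {A}.
No further refinement is possible. Final partition (2 blocks): {C,D} | {A}.
State D belongs to the block {C,D}, which has 2 states.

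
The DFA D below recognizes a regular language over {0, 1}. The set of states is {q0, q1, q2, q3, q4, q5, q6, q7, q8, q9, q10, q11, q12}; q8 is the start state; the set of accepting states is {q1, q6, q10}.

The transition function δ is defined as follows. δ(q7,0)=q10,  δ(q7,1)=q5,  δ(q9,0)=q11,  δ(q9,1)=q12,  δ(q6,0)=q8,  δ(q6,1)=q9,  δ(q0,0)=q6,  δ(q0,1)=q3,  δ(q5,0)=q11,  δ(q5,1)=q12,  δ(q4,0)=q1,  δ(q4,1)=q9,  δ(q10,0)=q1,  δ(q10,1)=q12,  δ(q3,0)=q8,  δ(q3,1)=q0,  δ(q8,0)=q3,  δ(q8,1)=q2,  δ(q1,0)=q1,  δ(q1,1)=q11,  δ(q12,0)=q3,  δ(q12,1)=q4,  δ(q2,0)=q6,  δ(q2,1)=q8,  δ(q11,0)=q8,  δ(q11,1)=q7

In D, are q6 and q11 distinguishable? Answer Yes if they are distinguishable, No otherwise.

P0 = {q1,q6,q10} | {q0,q2,q3,q4,q5,q7,q8,q9,q11,q12}.
On input 0, block {q1,q6,q10} splits into {q1,q10} and {q6}.
Refine {q0,q2,q3,q4,q5,q7,q8,q9,q11,q12} on symbol 0: members go to different blocks, giving {q3,q5,q8,q9,q11,q12} and {q0,q2} and {q4,q7}.
On input 1, block {q3,q5,q8,q9,q11,q12} splits into {q3,q8} and {q5,q9} and {q11,q12}.
No further refinement is possible. Final partition (7 blocks): {q1,q10} | {q3,q8} | {q6} | {q0,q2} | {q4,q7} | {q5,q9} | {q11,q12}.
q6 and q11 end up in different blocks, so they are distinguishable. For instance, the string 'ε' is accepted from only q6.

Yes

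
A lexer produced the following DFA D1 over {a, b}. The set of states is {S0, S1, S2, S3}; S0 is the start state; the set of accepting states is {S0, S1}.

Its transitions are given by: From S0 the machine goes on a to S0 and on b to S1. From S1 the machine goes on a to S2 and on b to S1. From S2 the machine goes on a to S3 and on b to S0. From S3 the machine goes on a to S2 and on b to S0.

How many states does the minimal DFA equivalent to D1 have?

3

Every state is reachable, so we keep all 4.
Initial partition by acceptance: {S0,S1} | {S2,S3}.
Split {S0,S1} by δ(·,a) → {S0} and {S1}.
Stable partition: {S0} | {S2,S3} | {S1} — 3 equivalence classes.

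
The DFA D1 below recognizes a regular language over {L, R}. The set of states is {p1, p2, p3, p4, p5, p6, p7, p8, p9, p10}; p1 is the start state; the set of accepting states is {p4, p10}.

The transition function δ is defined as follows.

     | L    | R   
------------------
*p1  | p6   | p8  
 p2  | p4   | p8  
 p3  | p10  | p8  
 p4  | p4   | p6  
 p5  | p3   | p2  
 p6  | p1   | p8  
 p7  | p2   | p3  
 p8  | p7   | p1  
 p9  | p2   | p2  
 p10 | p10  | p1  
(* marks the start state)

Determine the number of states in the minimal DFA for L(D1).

First remove the unreachable states {p5,p9}; 8 states remain.
Initial partition by acceptance: {p4,p10} | {p1,p2,p3,p6,p7,p8}.
Split {p1,p2,p3,p6,p7,p8} by δ(·,L) → {p1,p6,p7,p8} and {p2,p3}.
Split {p1,p6,p7,p8} by δ(·,L) → {p1,p6,p8} and {p7}.
Split {p1,p6,p8} by δ(·,L) → {p1,p6} and {p8}.
Stable partition: {p4,p10} | {p1,p6} | {p2,p3} | {p7} | {p8} — 5 equivalence classes.

5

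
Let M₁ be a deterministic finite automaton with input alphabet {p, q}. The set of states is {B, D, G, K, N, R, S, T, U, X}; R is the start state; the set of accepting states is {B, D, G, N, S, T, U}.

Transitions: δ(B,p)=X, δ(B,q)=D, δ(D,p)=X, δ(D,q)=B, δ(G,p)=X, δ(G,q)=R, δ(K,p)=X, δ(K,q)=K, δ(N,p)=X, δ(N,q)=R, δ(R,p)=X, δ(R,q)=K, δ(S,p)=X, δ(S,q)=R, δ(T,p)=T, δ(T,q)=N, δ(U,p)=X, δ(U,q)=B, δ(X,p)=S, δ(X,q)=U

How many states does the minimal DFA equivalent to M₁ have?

4

First remove the unreachable states {G,N,T}; 7 states remain.
P0 = {B,D,S,U} | {K,R,X}.
Split {B,D,S,U} by δ(·,q) → {B,D,U} and {S}.
Refine {K,R,X} on symbol p: members go to different blocks, giving {K,R} and {X}.
The partition is now stable with 4 blocks: {B,D,U} | {K,R} | {S} | {X}.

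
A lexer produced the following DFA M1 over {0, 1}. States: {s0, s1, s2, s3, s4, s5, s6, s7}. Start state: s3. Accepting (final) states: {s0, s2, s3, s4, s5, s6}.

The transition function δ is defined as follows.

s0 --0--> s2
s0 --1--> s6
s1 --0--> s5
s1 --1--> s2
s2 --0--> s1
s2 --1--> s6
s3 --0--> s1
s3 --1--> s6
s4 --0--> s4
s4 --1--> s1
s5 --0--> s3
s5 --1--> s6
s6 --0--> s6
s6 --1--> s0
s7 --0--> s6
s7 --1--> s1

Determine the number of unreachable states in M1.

No path from s3 leads to s4, s7; the other 6 states are all reachable.

2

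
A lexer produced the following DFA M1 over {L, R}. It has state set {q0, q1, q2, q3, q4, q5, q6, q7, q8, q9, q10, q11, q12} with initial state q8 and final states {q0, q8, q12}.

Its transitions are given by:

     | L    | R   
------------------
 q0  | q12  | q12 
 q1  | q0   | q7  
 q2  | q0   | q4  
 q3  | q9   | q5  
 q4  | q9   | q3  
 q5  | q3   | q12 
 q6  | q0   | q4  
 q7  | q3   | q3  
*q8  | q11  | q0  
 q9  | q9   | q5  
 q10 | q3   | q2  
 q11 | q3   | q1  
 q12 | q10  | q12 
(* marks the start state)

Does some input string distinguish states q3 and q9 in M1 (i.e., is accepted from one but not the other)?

No

First remove the unreachable states {q6}; 12 states remain.
Initial partition by acceptance: {q0,q8,q12} | {q1,q2,q3,q4,q5,q7,q9,q10,q11}.
On input L, block {q0,q8,q12} splits into {q8,q12} and {q0}.
Refine {q8,q12} on symbol R: members go to different blocks, giving {q8} and {q12}.
Split {q1,q2,q3,q4,q5,q7,q9,q10,q11} by δ(·,L) → {q3,q4,q5,q7,q9,q10,q11} and {q1,q2}.
Split {q3,q4,q5,q7,q9,q10,q11} by δ(·,R) → {q3,q4,q7,q9} and {q10,q11} and {q5}.
On input R, block {q3,q4,q7,q9} splits into {q3,q9} and {q4,q7}.
The partition is now stable with 8 blocks: {q8} | {q3,q9} | {q0} | {q12} | {q1,q2} | {q10,q11} | {q5} | {q4,q7}.
q3 and q9 lie in the same block of the stable partition, so they are equivalent — no string distinguishes them.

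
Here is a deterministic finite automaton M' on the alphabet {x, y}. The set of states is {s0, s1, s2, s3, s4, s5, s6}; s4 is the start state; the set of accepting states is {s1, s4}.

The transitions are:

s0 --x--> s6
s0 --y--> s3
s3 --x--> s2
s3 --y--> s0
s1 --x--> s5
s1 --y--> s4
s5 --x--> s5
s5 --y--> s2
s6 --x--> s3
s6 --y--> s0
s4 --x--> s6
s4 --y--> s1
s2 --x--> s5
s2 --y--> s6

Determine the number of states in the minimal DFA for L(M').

2

Every state is reachable, so we keep all 7.
Start with accepting vs non-accepting: {s1,s4} | {s0,s2,s3,s5,s6}.
No further refinement is possible. Final partition (2 blocks): {s1,s4} | {s0,s2,s3,s5,s6}.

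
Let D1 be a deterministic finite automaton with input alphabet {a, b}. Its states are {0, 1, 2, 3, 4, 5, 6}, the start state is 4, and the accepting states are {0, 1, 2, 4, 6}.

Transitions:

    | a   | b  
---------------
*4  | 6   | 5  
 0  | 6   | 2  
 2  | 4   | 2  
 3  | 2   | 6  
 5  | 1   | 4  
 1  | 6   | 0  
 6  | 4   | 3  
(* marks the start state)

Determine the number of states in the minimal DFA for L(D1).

3

All states are reachable from the start state.
Start with accepting vs non-accepting: {0,1,2,4,6} | {3,5}.
Refine {0,1,2,4,6} on symbol b: members go to different blocks, giving {0,1,2} and {4,6}.
The partition is now stable with 3 blocks: {0,1,2} | {3,5} | {4,6}.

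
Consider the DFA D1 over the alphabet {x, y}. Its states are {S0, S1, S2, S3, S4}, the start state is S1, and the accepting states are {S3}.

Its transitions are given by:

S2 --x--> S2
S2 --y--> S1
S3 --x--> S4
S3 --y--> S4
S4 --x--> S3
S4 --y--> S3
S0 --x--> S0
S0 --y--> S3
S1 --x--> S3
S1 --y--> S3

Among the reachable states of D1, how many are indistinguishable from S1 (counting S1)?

Reachable states from the start: {S1,S3,S4}. Unreachable: {S0,S2} — drop them.
Start with accepting vs non-accepting: {S3} | {S1,S4}.
No further refinement is possible. Final partition (2 blocks): {S3} | {S1,S4}.
State S1 belongs to the block {S1,S4}, which has 2 states.

2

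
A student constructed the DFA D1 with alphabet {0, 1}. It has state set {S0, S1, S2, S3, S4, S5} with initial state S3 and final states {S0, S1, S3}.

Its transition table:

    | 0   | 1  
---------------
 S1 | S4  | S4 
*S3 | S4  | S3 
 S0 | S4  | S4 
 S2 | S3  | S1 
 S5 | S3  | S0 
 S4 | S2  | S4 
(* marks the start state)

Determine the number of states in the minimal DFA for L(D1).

4

Reachable states from the start: {S1,S2,S3,S4}. Unreachable: {S0,S5} — drop them.
P0 = {S1,S3} | {S2,S4}.
Split {S1,S3} by δ(·,1) → {S1} and {S3}.
Refine {S2,S4} on symbol 0: members go to different blocks, giving {S2} and {S4}.
Stable partition: {S1} | {S2} | {S3} | {S4} — 4 equivalence classes.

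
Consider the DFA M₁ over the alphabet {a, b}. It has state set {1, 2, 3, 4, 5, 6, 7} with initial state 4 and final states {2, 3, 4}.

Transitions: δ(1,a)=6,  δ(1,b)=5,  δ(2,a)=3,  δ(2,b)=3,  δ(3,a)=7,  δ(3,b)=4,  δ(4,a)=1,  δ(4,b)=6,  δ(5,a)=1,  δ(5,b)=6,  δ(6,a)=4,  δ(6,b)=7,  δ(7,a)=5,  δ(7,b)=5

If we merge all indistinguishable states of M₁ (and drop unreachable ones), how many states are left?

5

States {2,3} cannot be reached from the start state, so discard them.
Start with accepting vs non-accepting: {4} | {1,5,6,7}.
On input a, block {1,5,6,7} splits into {1,5,7} and {6}.
On input a, block {1,5,7} splits into {5,7} and {1}.
Split {5,7} by δ(·,a) → {5} and {7}.
Stable partition: {4} | {5} | {6} | {1} | {7} — 5 equivalence classes.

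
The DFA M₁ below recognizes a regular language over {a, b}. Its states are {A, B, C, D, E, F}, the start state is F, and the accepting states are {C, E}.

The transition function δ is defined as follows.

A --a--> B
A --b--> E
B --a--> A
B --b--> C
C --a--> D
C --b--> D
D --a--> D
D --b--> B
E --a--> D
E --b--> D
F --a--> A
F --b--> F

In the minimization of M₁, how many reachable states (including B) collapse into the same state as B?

Initial partition by acceptance: {C,E} | {A,B,D,F}.
Refine {A,B,D,F} on symbol b: members go to different blocks, giving {A,B} and {D,F}.
On input a, block {D,F} splits into {D} and {F}.
The partition is now stable with 4 blocks: {C,E} | {A,B} | {D} | {F}.
State B belongs to the block {A,B}, which has 2 states.

2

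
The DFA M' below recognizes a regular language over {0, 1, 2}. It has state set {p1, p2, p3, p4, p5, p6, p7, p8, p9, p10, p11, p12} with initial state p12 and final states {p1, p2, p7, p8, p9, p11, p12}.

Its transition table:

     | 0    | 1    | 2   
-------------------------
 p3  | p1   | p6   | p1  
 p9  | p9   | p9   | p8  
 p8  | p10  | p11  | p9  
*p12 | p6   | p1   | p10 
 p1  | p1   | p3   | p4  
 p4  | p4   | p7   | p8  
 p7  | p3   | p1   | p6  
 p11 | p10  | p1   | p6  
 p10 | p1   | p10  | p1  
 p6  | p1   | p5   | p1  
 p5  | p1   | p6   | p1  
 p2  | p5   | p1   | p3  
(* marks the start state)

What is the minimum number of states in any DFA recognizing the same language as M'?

First remove the unreachable states {p2}; 11 states remain.
P0 = {p1,p7,p8,p9,p11,p12} | {p3,p4,p5,p6,p10}.
Split {p1,p7,p8,p9,p11,p12} by δ(·,0) → {p7,p8,p11,p12} and {p1,p9}.
Split {p7,p8,p11,p12} by δ(·,1) → {p7,p11,p12} and {p8}.
Split {p3,p4,p5,p6,p10} by δ(·,0) → {p3,p5,p6,p10} and {p4}.
Split {p1,p9} by δ(·,1) → {p1} and {p9}.
No further refinement is possible. Final partition (6 blocks): {p7,p11,p12} | {p3,p5,p6,p10} | {p1} | {p8} | {p4} | {p9}.

6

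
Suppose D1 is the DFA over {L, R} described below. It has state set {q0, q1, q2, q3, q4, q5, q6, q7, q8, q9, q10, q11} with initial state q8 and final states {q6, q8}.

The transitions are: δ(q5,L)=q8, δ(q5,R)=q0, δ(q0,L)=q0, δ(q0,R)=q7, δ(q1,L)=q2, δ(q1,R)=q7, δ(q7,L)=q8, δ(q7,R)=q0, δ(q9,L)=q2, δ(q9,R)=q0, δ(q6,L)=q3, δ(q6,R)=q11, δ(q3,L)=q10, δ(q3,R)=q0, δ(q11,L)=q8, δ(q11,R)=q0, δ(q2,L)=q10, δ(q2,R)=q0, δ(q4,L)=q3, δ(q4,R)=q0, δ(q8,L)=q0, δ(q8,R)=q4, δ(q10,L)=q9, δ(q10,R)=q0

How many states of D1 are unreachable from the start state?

No path from q8 leads to q1, q5, q6, q11; the other 8 states are all reachable.

4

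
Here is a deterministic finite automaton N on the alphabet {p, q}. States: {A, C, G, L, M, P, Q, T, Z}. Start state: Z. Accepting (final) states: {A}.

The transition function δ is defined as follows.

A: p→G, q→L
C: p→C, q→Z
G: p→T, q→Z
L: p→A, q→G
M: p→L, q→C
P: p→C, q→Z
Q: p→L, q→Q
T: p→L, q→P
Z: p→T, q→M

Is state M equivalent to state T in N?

States {Q} cannot be reached from the start state, so discard them.
Initial partition by acceptance: {A} | {C,G,L,M,P,T,Z}.
Refine {C,G,L,M,P,T,Z} on symbol p: members go to different blocks, giving {C,G,M,P,T,Z} and {L}.
Refine {C,G,M,P,T,Z} on symbol p: members go to different blocks, giving {C,G,P,Z} and {M,T}.
Split {C,G,P,Z} by δ(·,p) → {G,Z} and {C,P}.
Refine {G,Z} on symbol q: members go to different blocks, giving {G} and {Z}.
The partition is now stable with 6 blocks: {A} | {G} | {L} | {M,T} | {C,P} | {Z}.
M and T lie in the same block of the stable partition, so they are equivalent — no string distinguishes them.

Yes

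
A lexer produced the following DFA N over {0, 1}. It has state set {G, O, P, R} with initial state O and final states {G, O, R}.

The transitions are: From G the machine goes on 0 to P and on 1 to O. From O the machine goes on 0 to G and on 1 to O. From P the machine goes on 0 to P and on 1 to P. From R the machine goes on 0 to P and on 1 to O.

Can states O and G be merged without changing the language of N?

First remove the unreachable states {R}; 3 states remain.
P0 = {G,O} | {P}.
On input 0, block {G,O} splits into {O} and {G}.
Stable partition: {O} | {P} | {G} — 3 equivalence classes.
O and G end up in different blocks, so they are distinguishable. For instance, the string '0' is accepted from only O.

No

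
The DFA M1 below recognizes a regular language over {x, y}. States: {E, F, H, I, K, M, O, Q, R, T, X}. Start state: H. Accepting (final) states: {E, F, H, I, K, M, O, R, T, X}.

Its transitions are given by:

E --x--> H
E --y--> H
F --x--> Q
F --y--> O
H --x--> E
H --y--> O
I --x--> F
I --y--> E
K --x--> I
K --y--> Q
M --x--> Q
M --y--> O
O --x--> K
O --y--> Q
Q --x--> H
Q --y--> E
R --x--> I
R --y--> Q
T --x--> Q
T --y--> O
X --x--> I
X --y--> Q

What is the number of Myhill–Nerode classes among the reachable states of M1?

First remove the unreachable states {M,R,T,X}; 7 states remain.
Initial partition by acceptance: {E,F,H,I,K,O} | {Q}.
Split {E,F,H,I,K,O} by δ(·,x) → {E,H,I,K,O} and {F}.
Refine {E,H,I,K,O} on symbol x: members go to different blocks, giving {E,H,K,O} and {I}.
On input x, block {E,H,K,O} splits into {E,H,O} and {K}.
On input x, block {E,H,O} splits into {E,H} and {O}.
Refine {E,H} on symbol y: members go to different blocks, giving {E} and {H}.
No further refinement is possible. Final partition (7 blocks): {E} | {Q} | {F} | {I} | {K} | {O} | {H}.

7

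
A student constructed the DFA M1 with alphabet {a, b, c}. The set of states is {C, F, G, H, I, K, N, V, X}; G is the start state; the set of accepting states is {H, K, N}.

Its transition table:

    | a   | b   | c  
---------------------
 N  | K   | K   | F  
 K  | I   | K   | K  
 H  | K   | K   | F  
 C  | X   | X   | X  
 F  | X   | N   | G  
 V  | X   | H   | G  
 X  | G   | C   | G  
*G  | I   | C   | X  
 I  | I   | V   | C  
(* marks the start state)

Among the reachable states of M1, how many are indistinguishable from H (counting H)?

2

Start with accepting vs non-accepting: {H,K,N} | {C,F,G,I,V,X}.
On input a, block {H,K,N} splits into {H,N} and {K}.
Refine {C,F,G,I,V,X} on symbol b: members go to different blocks, giving {C,G,I,X} and {F,V}.
Split {C,G,I,X} by δ(·,b) → {C,G,X} and {I}.
Split {C,G,X} by δ(·,a) → {C,X} and {G}.
Refine {C,X} on symbol a: members go to different blocks, giving {C} and {X}.
Stable partition: {H,N} | {C} | {K} | {F,V} | {I} | {G} | {X} — 7 equivalence classes.
The equivalence class containing H is {H,N}, of size 2.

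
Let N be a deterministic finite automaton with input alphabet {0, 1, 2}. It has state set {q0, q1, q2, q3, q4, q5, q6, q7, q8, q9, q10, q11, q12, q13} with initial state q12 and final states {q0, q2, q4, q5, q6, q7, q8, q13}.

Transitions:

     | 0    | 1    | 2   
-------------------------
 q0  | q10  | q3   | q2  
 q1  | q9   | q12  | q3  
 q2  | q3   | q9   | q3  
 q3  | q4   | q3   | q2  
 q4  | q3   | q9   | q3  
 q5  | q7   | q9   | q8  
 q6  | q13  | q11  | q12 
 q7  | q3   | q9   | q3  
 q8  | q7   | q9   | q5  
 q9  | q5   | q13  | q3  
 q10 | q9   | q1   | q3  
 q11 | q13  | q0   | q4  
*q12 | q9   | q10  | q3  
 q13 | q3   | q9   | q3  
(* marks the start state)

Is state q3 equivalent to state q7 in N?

No

States {q0,q6,q11} cannot be reached from the start state, so discard them.
Start with accepting vs non-accepting: {q2,q4,q5,q7,q8,q13} | {q1,q3,q9,q10,q12}.
On input 0, block {q2,q4,q5,q7,q8,q13} splits into {q2,q4,q7,q13} and {q5,q8}.
Split {q1,q3,q9,q10,q12} by δ(·,0) → {q1,q10,q12} and {q3} and {q9}.
Stable partition: {q2,q4,q7,q13} | {q1,q10,q12} | {q5,q8} | {q3} | {q9} — 5 equivalence classes.
q3 and q7 end up in different blocks, so they are distinguishable. For instance, the string 'ε' is accepted from only q7.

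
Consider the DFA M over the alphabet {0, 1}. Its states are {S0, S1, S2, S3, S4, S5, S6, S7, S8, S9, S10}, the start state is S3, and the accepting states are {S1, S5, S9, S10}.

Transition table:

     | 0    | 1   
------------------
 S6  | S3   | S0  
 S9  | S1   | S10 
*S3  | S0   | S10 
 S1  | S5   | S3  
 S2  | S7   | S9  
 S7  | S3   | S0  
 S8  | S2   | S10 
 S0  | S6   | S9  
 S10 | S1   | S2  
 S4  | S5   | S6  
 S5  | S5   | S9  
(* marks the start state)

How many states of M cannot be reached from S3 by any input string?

2

BFS from S3 reaches {S0, S1, S2, S3, S5, S6, S7, S9, S10}; the 2 state(s) S4, S8 are never visited.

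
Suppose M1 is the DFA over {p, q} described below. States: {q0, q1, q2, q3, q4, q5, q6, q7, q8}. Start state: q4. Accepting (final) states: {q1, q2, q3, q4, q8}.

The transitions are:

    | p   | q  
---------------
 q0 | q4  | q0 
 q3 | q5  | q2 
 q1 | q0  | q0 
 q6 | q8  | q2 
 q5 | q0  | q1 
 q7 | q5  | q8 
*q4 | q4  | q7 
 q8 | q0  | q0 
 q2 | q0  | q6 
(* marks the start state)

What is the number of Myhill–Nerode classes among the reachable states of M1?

5

First remove the unreachable states {q2,q3,q6}; 6 states remain.
Initial partition by acceptance: {q1,q4,q8} | {q0,q5,q7}.
Split {q1,q4,q8} by δ(·,p) → {q1,q8} and {q4}.
Refine {q0,q5,q7} on symbol p: members go to different blocks, giving {q5,q7} and {q0}.
Split {q5,q7} by δ(·,p) → {q5} and {q7}.
No further refinement is possible. Final partition (5 blocks): {q1,q8} | {q5} | {q4} | {q0} | {q7}.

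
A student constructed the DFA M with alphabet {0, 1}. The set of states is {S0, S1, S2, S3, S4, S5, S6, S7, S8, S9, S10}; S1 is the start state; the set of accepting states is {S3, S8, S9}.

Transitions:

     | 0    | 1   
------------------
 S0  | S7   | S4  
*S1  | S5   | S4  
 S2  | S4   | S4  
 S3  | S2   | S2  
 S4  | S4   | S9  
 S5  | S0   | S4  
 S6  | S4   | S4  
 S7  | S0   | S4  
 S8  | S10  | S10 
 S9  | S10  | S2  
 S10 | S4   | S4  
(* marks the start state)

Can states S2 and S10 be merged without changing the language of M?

Reachable states from the start: {S0,S1,S2,S4,S5,S7,S9,S10}. Unreachable: {S3,S6,S8} — drop them.
Start with accepting vs non-accepting: {S9} | {S0,S1,S2,S4,S5,S7,S10}.
Split {S0,S1,S2,S4,S5,S7,S10} by δ(·,1) → {S0,S1,S2,S5,S7,S10} and {S4}.
On input 0, block {S0,S1,S2,S5,S7,S10} splits into {S0,S1,S5,S7} and {S2,S10}.
The partition is now stable with 4 blocks: {S9} | {S0,S1,S5,S7} | {S4} | {S2,S10}.
S2 and S10 lie in the same block of the stable partition, so they are equivalent — no string distinguishes them.

Yes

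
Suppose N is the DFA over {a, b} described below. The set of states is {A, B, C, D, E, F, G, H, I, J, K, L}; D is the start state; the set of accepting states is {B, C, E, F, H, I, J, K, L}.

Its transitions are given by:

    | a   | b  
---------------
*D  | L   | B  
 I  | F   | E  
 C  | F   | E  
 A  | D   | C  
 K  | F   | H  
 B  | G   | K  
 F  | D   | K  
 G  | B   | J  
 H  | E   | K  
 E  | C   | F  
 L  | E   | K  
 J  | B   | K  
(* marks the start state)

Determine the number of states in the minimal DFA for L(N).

9

States {A,I} cannot be reached from the start state, so discard them.
Start with accepting vs non-accepting: {B,C,E,F,H,J,K,L} | {D,G}.
Split {B,C,E,F,H,J,K,L} by δ(·,a) → {C,E,H,J,K,L} and {B,F}.
On input a, block {C,E,H,J,K,L} splits into {C,J,K} and {E,H,L}.
Refine {C,J,K} on symbol b: members go to different blocks, giving {C,K} and {J}.
Refine {D,G} on symbol a: members go to different blocks, giving {D} and {G}.
Split {B,F} by δ(·,a) → {B} and {F}.
Refine {E,H,L} on symbol a: members go to different blocks, giving {H,L} and {E}.
Refine {C,K} on symbol b: members go to different blocks, giving {C} and {K}.
Stable partition: {C} | {D} | {B} | {H,L} | {J} | {G} | {F} | {E} | {K} — 9 equivalence classes.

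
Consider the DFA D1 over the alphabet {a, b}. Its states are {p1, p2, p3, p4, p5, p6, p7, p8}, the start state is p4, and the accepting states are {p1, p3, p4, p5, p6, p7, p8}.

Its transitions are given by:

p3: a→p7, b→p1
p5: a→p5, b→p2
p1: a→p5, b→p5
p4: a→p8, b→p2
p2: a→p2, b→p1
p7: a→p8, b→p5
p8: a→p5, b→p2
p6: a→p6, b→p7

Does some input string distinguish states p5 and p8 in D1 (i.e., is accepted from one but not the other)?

First remove the unreachable states {p3,p6,p7}; 5 states remain.
Initial partition by acceptance: {p1,p4,p5,p8} | {p2}.
Split {p1,p4,p5,p8} by δ(·,b) → {p4,p5,p8} and {p1}.
The partition is now stable with 3 blocks: {p4,p5,p8} | {p2} | {p1}.
p5 and p8 lie in the same block of the stable partition, so they are equivalent — no string distinguishes them.

No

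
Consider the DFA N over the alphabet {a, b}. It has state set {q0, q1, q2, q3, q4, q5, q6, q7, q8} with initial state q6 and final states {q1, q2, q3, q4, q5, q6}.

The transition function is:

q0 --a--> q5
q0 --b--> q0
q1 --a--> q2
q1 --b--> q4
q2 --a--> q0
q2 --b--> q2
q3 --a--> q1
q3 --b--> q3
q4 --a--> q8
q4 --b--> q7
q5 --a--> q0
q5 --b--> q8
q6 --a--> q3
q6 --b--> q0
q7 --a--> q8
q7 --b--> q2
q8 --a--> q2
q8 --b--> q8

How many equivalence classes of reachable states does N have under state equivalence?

9

P0 = {q1,q2,q3,q4,q5,q6} | {q0,q7,q8}.
On input a, block {q1,q2,q3,q4,q5,q6} splits into {q1,q3,q6} and {q2,q4,q5}.
On input a, block {q1,q3,q6} splits into {q3,q6} and {q1}.
Refine {q3,q6} on symbol a: members go to different blocks, giving {q3} and {q6}.
Refine {q0,q7,q8} on symbol a: members go to different blocks, giving {q0,q8} and {q7}.
Refine {q2,q4,q5} on symbol b: members go to different blocks, giving {q2} and {q4} and {q5}.
Refine {q0,q8} on symbol a: members go to different blocks, giving {q0} and {q8}.
Stable partition: {q3} | {q0} | {q2} | {q1} | {q6} | {q7} | {q4} | {q5} | {q8} — 9 equivalence classes.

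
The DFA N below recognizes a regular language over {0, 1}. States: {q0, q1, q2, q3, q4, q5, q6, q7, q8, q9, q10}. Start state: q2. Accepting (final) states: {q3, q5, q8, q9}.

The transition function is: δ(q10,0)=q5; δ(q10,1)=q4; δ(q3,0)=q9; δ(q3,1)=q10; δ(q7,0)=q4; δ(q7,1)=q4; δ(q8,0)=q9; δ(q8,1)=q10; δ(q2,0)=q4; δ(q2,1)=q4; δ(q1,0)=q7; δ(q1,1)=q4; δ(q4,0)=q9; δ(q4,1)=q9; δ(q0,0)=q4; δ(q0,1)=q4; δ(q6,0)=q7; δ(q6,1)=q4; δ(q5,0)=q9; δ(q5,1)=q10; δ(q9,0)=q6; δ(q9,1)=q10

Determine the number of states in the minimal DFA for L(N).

States {q0,q1,q3,q8} cannot be reached from the start state, so discard them.
Initial partition by acceptance: {q5,q9} | {q2,q4,q6,q7,q10}.
Refine {q5,q9} on symbol 0: members go to different blocks, giving {q5} and {q9}.
Refine {q2,q4,q6,q7,q10} on symbol 0: members go to different blocks, giving {q2,q6,q7} and {q4} and {q10}.
Refine {q2,q6,q7} on symbol 0: members go to different blocks, giving {q2,q7} and {q6}.
Stable partition: {q5} | {q2,q7} | {q9} | {q4} | {q10} | {q6} — 6 equivalence classes.

6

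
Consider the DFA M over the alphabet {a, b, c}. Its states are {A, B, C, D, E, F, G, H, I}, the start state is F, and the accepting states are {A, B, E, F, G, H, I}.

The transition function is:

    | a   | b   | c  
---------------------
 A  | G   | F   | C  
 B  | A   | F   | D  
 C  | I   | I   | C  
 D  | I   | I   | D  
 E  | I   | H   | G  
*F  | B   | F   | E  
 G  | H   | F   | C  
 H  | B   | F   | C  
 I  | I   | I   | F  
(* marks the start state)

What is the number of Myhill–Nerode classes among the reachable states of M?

Every state is reachable, so we keep all 9.
Initial partition by acceptance: {A,B,E,F,G,H,I} | {C,D}.
Refine {A,B,E,F,G,H,I} on symbol c: members go to different blocks, giving {A,B,G,H} and {E,F,I}.
On input a, block {E,F,I} splits into {E,I} and {F}.
Refine {E,I} on symbol b: members go to different blocks, giving {E} and {I}.
No further refinement is possible. Final partition (5 blocks): {A,B,G,H} | {C,D} | {E} | {F} | {I}.

5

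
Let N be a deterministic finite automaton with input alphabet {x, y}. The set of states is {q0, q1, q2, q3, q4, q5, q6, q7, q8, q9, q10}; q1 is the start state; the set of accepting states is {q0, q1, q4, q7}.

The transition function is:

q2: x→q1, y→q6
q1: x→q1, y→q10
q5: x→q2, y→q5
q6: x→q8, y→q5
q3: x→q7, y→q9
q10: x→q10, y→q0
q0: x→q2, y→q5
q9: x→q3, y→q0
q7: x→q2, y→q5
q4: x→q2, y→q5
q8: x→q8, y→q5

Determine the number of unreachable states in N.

4

BFS from q1 reaches {q0, q1, q2, q5, q6, q8, q10}; the 4 state(s) q3, q4, q7, q9 are never visited.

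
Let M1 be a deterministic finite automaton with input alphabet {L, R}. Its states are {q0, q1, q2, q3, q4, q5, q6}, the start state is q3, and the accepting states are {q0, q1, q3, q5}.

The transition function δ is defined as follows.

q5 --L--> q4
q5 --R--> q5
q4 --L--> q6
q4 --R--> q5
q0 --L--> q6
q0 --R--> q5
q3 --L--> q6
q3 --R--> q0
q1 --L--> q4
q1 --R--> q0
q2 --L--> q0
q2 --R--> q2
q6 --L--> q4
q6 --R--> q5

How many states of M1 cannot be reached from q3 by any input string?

Starting at q3 and following transitions, the reachable set is {q0, q3, q4, q5, q6}. That leaves q1, q2 unreachable — 2 in total.

2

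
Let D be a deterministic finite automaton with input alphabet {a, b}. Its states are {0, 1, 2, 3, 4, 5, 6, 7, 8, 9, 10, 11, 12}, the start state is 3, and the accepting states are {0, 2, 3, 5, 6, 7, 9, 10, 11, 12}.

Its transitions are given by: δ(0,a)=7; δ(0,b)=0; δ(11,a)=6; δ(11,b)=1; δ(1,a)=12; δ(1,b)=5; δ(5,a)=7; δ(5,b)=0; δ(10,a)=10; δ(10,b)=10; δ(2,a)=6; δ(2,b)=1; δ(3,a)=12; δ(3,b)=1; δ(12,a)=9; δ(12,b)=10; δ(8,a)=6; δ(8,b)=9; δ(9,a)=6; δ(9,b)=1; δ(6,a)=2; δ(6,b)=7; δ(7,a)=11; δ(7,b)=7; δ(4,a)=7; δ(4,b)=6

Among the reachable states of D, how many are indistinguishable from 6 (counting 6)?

2

First remove the unreachable states {4,8}; 11 states remain.
Initial partition by acceptance: {0,2,3,5,6,7,9,10,11,12} | {1}.
Split {0,2,3,5,6,7,9,10,11,12} by δ(·,b) → {0,5,6,7,10,12} and {2,3,9,11}.
Split {0,5,6,7,10,12} by δ(·,a) → {0,5,10} and {6,7,12}.
Split {0,5,10} by δ(·,a) → {0,5} and {10}.
On input b, block {6,7,12} splits into {6,7} and {12}.
Split {2,3,9,11} by δ(·,a) → {2,9,11} and {3}.
No further refinement is possible. Final partition (7 blocks): {0,5} | {1} | {2,9,11} | {6,7} | {10} | {12} | {3}.
State 6 belongs to the block {6,7}, which has 2 states.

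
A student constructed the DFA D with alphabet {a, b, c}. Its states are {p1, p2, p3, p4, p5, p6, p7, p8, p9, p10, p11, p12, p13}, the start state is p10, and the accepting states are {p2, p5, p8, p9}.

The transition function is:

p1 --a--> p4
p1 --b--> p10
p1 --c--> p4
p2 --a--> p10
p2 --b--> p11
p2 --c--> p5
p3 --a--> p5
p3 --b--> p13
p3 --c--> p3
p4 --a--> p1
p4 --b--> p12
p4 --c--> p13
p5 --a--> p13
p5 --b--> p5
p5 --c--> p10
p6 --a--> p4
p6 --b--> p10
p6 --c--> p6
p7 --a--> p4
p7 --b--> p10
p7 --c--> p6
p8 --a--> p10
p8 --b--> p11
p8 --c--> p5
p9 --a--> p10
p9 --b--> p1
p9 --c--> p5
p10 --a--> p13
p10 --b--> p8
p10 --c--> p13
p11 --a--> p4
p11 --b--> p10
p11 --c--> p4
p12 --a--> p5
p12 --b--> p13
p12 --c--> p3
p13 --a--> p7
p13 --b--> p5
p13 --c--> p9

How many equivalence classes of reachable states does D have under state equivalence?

States {p2} cannot be reached from the start state, so discard them.
Initial partition by acceptance: {p5,p8,p9} | {p1,p3,p4,p6,p7,p10,p11,p12,p13}.
Refine {p5,p8,p9} on symbol b: members go to different blocks, giving {p8,p9} and {p5}.
On input a, block {p1,p3,p4,p6,p7,p10,p11,p12,p13} splits into {p1,p4,p6,p7,p10,p11,p13} and {p3,p12}.
Split {p1,p4,p6,p7,p10,p11,p13} by δ(·,b) → {p1,p6,p7,p11} and {p4} and {p10} and {p13}.
On input c, block {p1,p6,p7,p11} splits into {p1,p11} and {p6,p7}.
The partition is now stable with 8 blocks: {p8,p9} | {p1,p11} | {p5} | {p3,p12} | {p4} | {p10} | {p13} | {p6,p7}.

8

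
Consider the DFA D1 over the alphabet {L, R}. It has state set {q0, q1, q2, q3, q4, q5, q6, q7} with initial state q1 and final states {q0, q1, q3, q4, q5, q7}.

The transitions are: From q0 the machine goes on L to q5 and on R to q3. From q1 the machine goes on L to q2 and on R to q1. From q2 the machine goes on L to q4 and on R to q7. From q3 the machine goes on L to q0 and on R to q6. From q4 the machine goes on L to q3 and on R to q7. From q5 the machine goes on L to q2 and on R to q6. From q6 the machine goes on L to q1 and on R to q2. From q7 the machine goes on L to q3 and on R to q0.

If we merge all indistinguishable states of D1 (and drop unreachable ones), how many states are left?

8

Every state is reachable, so we keep all 8.
P0 = {q0,q1,q3,q4,q5,q7} | {q2,q6}.
On input L, block {q0,q1,q3,q4,q5,q7} splits into {q0,q3,q4,q7} and {q1,q5}.
Split {q0,q3,q4,q7} by δ(·,L) → {q3,q4,q7} and {q0}.
Refine {q3,q4,q7} on symbol L: members go to different blocks, giving {q4,q7} and {q3}.
On input R, block {q4,q7} splits into {q4} and {q7}.
Split {q2,q6} by δ(·,L) → {q2} and {q6}.
Split {q1,q5} by δ(·,R) → {q1} and {q5}.
The partition is now stable with 8 blocks: {q4} | {q2} | {q1} | {q0} | {q3} | {q7} | {q6} | {q5}.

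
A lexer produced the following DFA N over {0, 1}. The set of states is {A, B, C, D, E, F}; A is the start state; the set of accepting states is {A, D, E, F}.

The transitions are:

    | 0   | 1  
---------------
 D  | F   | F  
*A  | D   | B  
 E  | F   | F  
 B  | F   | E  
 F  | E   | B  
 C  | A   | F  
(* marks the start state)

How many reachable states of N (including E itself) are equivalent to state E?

First remove the unreachable states {C}; 5 states remain.
Start with accepting vs non-accepting: {A,D,E,F} | {B}.
On input 1, block {A,D,E,F} splits into {A,F} and {D,E}.
The partition is now stable with 3 blocks: {A,F} | {B} | {D,E}.
State E belongs to the block {D,E}, which has 2 states.

2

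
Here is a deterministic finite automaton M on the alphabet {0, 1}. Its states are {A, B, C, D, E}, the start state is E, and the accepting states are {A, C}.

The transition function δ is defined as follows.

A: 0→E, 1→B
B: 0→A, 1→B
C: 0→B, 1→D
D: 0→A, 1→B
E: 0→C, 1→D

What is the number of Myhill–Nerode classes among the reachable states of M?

All states are reachable from the start state.
Start with accepting vs non-accepting: {A,C} | {B,D,E}.
No further refinement is possible. Final partition (2 blocks): {A,C} | {B,D,E}.

2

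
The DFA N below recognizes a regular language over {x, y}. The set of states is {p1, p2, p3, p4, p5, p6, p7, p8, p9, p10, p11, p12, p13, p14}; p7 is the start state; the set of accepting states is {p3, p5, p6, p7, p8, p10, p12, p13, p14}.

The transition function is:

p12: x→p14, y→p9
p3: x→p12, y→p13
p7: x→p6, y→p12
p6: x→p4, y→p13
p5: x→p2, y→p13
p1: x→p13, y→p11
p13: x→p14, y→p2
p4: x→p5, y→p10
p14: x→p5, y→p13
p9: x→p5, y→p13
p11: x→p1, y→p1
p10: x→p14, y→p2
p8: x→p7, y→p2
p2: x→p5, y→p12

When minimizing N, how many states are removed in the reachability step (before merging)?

4

Starting at p7 and following transitions, the reachable set is {p2, p4, p5, p6, p7, p9, p10, p12, p13, p14}. That leaves p1, p3, p8, p11 unreachable — 4 in total.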